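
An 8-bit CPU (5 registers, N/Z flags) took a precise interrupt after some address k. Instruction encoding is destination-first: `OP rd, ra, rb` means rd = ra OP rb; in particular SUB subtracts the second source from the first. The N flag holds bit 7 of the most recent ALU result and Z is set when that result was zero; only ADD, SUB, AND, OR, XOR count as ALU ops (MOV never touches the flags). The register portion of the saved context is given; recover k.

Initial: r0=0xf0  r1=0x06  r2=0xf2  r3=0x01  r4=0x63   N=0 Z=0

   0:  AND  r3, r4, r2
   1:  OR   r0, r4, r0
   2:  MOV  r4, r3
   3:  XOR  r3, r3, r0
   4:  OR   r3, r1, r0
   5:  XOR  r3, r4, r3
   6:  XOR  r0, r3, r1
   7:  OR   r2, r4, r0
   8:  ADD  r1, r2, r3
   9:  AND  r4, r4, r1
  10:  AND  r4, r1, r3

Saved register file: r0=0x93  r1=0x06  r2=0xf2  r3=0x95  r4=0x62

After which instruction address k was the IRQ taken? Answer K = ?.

after  0: r0=0xf0 r1=0x06 r2=0xf2 r3=0x62 r4=0x63  N=0 Z=0
after  1: r0=0xf3 r1=0x06 r2=0xf2 r3=0x62 r4=0x63  N=1 Z=0
after  2: r0=0xf3 r1=0x06 r2=0xf2 r3=0x62 r4=0x62  N=1 Z=0
after  3: r0=0xf3 r1=0x06 r2=0xf2 r3=0x91 r4=0x62  N=1 Z=0
after  4: r0=0xf3 r1=0x06 r2=0xf2 r3=0xf7 r4=0x62  N=1 Z=0
after  5: r0=0xf3 r1=0x06 r2=0xf2 r3=0x95 r4=0x62  N=1 Z=0
after  6: r0=0x93 r1=0x06 r2=0xf2 r3=0x95 r4=0x62  N=1 Z=0
-- IRQ taken; context saved, return-PC = 7 --

K = 6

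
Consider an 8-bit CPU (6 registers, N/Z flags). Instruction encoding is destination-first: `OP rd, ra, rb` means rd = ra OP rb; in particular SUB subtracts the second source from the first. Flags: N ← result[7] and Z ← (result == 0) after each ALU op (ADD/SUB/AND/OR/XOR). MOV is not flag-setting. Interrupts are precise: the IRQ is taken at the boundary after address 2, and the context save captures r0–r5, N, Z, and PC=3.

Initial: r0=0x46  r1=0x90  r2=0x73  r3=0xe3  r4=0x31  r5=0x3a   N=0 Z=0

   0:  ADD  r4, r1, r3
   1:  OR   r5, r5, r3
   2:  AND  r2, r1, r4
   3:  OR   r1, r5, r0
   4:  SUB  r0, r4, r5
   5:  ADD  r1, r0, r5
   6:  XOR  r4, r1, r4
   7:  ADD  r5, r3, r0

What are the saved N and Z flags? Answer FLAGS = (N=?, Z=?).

FLAGS = (N=0, Z=0)

after  0: r0=0x46 r1=0x90 r2=0x73 r3=0xe3 r4=0x73 r5=0x3a  N=0 Z=0
after  1: r0=0x46 r1=0x90 r2=0x73 r3=0xe3 r4=0x73 r5=0xfb  N=1 Z=0
after  2: r0=0x46 r1=0x90 r2=0x10 r3=0xe3 r4=0x73 r5=0xfb  N=0 Z=0
-- IRQ taken; context saved, return-PC = 3 --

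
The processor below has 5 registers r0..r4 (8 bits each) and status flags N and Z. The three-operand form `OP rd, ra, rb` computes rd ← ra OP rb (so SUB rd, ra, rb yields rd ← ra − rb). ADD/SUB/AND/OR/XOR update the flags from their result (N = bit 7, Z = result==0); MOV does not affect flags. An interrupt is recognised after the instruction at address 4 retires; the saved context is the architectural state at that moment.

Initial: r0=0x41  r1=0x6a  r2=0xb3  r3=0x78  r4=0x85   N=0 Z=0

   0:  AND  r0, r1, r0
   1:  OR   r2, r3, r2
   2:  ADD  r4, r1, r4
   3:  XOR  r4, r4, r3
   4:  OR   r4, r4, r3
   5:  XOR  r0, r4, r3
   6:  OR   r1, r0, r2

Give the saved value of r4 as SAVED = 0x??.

after  0: r0=0x40 r1=0x6a r2=0xb3 r3=0x78 r4=0x85  N=0 Z=0
after  1: r0=0x40 r1=0x6a r2=0xfb r3=0x78 r4=0x85  N=1 Z=0
after  2: r0=0x40 r1=0x6a r2=0xfb r3=0x78 r4=0xef  N=1 Z=0
after  3: r0=0x40 r1=0x6a r2=0xfb r3=0x78 r4=0x97  N=1 Z=0
after  4: r0=0x40 r1=0x6a r2=0xfb r3=0x78 r4=0xff  N=1 Z=0
-- IRQ taken; context saved, return-PC = 5 --

SAVED = 0xff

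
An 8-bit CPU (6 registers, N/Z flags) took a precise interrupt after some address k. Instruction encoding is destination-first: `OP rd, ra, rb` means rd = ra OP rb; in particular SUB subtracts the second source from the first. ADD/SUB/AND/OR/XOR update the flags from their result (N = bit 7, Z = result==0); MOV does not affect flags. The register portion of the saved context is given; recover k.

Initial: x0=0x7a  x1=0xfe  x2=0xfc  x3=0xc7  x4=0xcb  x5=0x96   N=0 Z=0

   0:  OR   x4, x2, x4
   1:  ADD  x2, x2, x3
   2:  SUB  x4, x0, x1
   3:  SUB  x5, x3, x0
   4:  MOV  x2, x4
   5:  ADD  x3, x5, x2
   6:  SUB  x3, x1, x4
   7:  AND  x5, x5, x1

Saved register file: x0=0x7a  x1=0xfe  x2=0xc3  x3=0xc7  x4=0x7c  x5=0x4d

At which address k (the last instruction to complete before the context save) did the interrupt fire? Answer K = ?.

K = 3

after  0: x0=0x7a x1=0xfe x2=0xfc x3=0xc7 x4=0xff x5=0x96  N=1 Z=0
after  1: x0=0x7a x1=0xfe x2=0xc3 x3=0xc7 x4=0xff x5=0x96  N=1 Z=0
after  2: x0=0x7a x1=0xfe x2=0xc3 x3=0xc7 x4=0x7c x5=0x96  N=0 Z=0
after  3: x0=0x7a x1=0xfe x2=0xc3 x3=0xc7 x4=0x7c x5=0x4d  N=0 Z=0
-- IRQ taken; context saved, return-PC = 4 --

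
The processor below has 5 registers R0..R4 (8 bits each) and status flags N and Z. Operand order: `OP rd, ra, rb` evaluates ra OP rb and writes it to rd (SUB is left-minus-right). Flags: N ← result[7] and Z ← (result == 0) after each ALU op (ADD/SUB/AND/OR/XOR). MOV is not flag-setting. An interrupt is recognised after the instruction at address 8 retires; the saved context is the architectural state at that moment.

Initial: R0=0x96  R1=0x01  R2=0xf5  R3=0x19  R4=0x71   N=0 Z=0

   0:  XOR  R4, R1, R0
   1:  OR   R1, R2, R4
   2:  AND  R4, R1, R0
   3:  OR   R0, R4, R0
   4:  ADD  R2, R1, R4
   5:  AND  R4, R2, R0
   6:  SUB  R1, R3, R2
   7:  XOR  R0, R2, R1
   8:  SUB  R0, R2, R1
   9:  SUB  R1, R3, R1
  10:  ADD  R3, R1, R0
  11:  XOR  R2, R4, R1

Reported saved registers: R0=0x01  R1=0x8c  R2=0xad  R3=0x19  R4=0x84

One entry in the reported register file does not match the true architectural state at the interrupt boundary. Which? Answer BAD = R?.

BAD = R2

after  0: R0=0x96 R1=0x01 R2=0xf5 R3=0x19 R4=0x97  N=1 Z=0
after  1: R0=0x96 R1=0xf7 R2=0xf5 R3=0x19 R4=0x97  N=1 Z=0
after  2: R0=0x96 R1=0xf7 R2=0xf5 R3=0x19 R4=0x96  N=1 Z=0
after  3: R0=0x96 R1=0xf7 R2=0xf5 R3=0x19 R4=0x96  N=1 Z=0
after  4: R0=0x96 R1=0xf7 R2=0x8d R3=0x19 R4=0x96  N=1 Z=0
after  5: R0=0x96 R1=0xf7 R2=0x8d R3=0x19 R4=0x84  N=1 Z=0
after  6: R0=0x96 R1=0x8c R2=0x8d R3=0x19 R4=0x84  N=1 Z=0
after  7: R0=0x01 R1=0x8c R2=0x8d R3=0x19 R4=0x84  N=0 Z=0
after  8: R0=0x01 R1=0x8c R2=0x8d R3=0x19 R4=0x84  N=0 Z=0
-- IRQ taken; context saved, return-PC = 9 --
mismatch: R2: reported 0xad vs actual 0x8d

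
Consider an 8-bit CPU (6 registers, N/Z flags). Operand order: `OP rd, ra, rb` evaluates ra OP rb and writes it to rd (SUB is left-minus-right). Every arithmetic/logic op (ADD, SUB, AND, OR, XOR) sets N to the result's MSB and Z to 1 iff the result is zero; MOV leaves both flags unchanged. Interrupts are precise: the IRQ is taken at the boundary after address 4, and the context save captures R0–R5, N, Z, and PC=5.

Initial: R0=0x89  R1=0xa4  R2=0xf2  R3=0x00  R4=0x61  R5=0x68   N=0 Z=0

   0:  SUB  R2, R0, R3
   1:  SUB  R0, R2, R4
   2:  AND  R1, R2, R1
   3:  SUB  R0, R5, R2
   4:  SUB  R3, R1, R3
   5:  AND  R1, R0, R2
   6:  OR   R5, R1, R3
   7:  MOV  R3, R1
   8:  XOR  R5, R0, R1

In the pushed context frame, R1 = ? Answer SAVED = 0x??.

after  0: R0=0x89 R1=0xa4 R2=0x89 R3=0x00 R4=0x61 R5=0x68  N=1 Z=0
after  1: R0=0x28 R1=0xa4 R2=0x89 R3=0x00 R4=0x61 R5=0x68  N=0 Z=0
after  2: R0=0x28 R1=0x80 R2=0x89 R3=0x00 R4=0x61 R5=0x68  N=1 Z=0
after  3: R0=0xdf R1=0x80 R2=0x89 R3=0x00 R4=0x61 R5=0x68  N=1 Z=0
after  4: R0=0xdf R1=0x80 R2=0x89 R3=0x80 R4=0x61 R5=0x68  N=1 Z=0
-- IRQ taken; context saved, return-PC = 5 --

SAVED = 0x80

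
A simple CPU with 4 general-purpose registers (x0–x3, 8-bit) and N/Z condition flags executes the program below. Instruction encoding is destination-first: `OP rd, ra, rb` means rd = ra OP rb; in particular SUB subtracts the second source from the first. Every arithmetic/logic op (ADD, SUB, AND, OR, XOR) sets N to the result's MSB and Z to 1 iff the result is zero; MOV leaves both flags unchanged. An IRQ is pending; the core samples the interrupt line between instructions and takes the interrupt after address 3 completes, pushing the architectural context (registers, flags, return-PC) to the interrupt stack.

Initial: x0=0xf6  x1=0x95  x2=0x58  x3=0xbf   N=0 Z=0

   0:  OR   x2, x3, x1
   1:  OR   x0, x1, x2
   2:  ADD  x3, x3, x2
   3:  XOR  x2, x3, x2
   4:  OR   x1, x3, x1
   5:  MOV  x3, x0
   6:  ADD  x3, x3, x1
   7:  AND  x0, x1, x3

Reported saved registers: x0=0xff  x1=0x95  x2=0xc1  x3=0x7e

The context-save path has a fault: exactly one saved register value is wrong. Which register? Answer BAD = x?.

after  0: x0=0xf6 x1=0x95 x2=0xbf x3=0xbf  N=1 Z=0
after  1: x0=0xbf x1=0x95 x2=0xbf x3=0xbf  N=1 Z=0
after  2: x0=0xbf x1=0x95 x2=0xbf x3=0x7e  N=0 Z=0
after  3: x0=0xbf x1=0x95 x2=0xc1 x3=0x7e  N=1 Z=0
-- IRQ taken; context saved, return-PC = 4 --
mismatch: x0: reported 0xff vs actual 0xbf

BAD = x0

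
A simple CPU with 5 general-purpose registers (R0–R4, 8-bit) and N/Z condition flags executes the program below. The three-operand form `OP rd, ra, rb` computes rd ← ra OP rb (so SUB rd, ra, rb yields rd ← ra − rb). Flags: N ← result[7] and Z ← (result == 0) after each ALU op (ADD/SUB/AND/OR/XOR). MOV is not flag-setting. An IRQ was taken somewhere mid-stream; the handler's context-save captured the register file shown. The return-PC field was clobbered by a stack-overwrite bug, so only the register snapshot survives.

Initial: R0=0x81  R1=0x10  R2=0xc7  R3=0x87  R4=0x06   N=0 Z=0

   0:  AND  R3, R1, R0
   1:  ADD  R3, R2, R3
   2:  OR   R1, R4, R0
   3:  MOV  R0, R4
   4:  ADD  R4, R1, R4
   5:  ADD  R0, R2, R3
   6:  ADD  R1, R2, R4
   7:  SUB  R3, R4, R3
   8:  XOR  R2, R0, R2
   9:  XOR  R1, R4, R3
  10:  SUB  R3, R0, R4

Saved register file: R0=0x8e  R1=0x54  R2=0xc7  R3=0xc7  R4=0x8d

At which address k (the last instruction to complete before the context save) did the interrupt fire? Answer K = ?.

after  0: R0=0x81 R1=0x10 R2=0xc7 R3=0x00 R4=0x06  N=0 Z=1
after  1: R0=0x81 R1=0x10 R2=0xc7 R3=0xc7 R4=0x06  N=1 Z=0
after  2: R0=0x81 R1=0x87 R2=0xc7 R3=0xc7 R4=0x06  N=1 Z=0
after  3: R0=0x06 R1=0x87 R2=0xc7 R3=0xc7 R4=0x06  N=1 Z=0
after  4: R0=0x06 R1=0x87 R2=0xc7 R3=0xc7 R4=0x8d  N=1 Z=0
after  5: R0=0x8e R1=0x87 R2=0xc7 R3=0xc7 R4=0x8d  N=1 Z=0
after  6: R0=0x8e R1=0x54 R2=0xc7 R3=0xc7 R4=0x8d  N=0 Z=0
-- IRQ taken; context saved, return-PC = 7 --

K = 6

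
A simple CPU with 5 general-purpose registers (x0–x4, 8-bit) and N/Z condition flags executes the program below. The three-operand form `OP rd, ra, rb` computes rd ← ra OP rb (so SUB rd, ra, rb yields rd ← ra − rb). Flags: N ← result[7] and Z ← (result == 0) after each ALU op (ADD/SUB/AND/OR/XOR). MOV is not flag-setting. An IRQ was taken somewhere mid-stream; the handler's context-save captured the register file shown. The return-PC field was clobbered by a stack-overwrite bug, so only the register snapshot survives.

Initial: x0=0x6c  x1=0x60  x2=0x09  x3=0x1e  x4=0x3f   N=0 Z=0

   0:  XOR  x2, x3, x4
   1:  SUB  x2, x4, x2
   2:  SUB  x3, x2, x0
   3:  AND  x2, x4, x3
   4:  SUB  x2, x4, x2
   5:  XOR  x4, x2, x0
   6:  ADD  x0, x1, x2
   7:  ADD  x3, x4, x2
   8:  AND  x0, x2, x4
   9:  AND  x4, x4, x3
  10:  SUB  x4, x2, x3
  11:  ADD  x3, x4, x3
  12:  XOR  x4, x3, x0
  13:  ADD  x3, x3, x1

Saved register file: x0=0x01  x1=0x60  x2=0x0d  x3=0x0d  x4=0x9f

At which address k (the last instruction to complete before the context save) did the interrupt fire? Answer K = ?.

after  0: x0=0x6c x1=0x60 x2=0x21 x3=0x1e x4=0x3f  N=0 Z=0
after  1: x0=0x6c x1=0x60 x2=0x1e x3=0x1e x4=0x3f  N=0 Z=0
after  2: x0=0x6c x1=0x60 x2=0x1e x3=0xb2 x4=0x3f  N=1 Z=0
after  3: x0=0x6c x1=0x60 x2=0x32 x3=0xb2 x4=0x3f  N=0 Z=0
after  4: x0=0x6c x1=0x60 x2=0x0d x3=0xb2 x4=0x3f  N=0 Z=0
after  5: x0=0x6c x1=0x60 x2=0x0d x3=0xb2 x4=0x61  N=0 Z=0
after  6: x0=0x6d x1=0x60 x2=0x0d x3=0xb2 x4=0x61  N=0 Z=0
after  7: x0=0x6d x1=0x60 x2=0x0d x3=0x6e x4=0x61  N=0 Z=0
after  8: x0=0x01 x1=0x60 x2=0x0d x3=0x6e x4=0x61  N=0 Z=0
after  9: x0=0x01 x1=0x60 x2=0x0d x3=0x6e x4=0x60  N=0 Z=0
after 10: x0=0x01 x1=0x60 x2=0x0d x3=0x6e x4=0x9f  N=1 Z=0
after 11: x0=0x01 x1=0x60 x2=0x0d x3=0x0d x4=0x9f  N=0 Z=0
-- IRQ taken; context saved, return-PC = 12 --

K = 11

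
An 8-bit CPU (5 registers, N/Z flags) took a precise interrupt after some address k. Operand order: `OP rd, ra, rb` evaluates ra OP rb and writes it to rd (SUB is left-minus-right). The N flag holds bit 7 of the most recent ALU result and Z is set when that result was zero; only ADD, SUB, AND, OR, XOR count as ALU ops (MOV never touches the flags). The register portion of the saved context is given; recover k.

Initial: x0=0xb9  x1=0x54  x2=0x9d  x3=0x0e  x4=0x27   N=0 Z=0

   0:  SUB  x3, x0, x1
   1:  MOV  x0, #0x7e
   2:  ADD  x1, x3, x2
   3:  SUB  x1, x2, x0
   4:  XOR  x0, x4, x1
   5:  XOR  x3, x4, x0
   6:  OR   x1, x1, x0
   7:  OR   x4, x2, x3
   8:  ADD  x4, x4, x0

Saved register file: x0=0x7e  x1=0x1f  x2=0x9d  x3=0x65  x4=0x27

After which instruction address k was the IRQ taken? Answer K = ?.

K = 3

after  0: x0=0xb9 x1=0x54 x2=0x9d x3=0x65 x4=0x27  N=0 Z=0
after  1: x0=0x7e x1=0x54 x2=0x9d x3=0x65 x4=0x27  N=0 Z=0
after  2: x0=0x7e x1=0x02 x2=0x9d x3=0x65 x4=0x27  N=0 Z=0
after  3: x0=0x7e x1=0x1f x2=0x9d x3=0x65 x4=0x27  N=0 Z=0
-- IRQ taken; context saved, return-PC = 4 --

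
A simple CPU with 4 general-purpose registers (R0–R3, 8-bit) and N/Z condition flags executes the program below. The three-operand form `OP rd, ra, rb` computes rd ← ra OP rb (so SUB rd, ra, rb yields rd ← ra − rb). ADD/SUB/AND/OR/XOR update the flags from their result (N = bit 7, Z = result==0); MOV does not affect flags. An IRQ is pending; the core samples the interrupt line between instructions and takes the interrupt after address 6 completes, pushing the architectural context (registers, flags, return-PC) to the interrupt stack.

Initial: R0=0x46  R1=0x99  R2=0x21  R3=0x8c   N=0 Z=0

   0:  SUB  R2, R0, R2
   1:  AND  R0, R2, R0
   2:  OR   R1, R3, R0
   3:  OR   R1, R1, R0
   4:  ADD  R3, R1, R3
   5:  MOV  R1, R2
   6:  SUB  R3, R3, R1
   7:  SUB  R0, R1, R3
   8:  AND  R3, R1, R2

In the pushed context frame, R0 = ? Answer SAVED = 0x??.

SAVED = 0x04

after  0: R0=0x46 R1=0x99 R2=0x25 R3=0x8c  N=0 Z=0
after  1: R0=0x04 R1=0x99 R2=0x25 R3=0x8c  N=0 Z=0
after  2: R0=0x04 R1=0x8c R2=0x25 R3=0x8c  N=1 Z=0
after  3: R0=0x04 R1=0x8c R2=0x25 R3=0x8c  N=1 Z=0
after  4: R0=0x04 R1=0x8c R2=0x25 R3=0x18  N=0 Z=0
after  5: R0=0x04 R1=0x25 R2=0x25 R3=0x18  N=0 Z=0
after  6: R0=0x04 R1=0x25 R2=0x25 R3=0xf3  N=1 Z=0
-- IRQ taken; context saved, return-PC = 7 --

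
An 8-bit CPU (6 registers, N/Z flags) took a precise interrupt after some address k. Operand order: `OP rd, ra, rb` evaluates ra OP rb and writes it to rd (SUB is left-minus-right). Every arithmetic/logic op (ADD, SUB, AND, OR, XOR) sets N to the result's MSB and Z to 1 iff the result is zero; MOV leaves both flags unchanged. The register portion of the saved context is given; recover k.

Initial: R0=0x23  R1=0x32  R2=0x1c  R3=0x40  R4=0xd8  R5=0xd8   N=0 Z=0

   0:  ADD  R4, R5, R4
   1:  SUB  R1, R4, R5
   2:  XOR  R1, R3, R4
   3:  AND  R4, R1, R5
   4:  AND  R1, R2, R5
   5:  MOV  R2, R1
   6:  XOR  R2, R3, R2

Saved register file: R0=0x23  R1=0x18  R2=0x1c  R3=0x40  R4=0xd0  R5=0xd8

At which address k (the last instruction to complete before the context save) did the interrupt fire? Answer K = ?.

after  0: R0=0x23 R1=0x32 R2=0x1c R3=0x40 R4=0xb0 R5=0xd8  N=1 Z=0
after  1: R0=0x23 R1=0xd8 R2=0x1c R3=0x40 R4=0xb0 R5=0xd8  N=1 Z=0
after  2: R0=0x23 R1=0xf0 R2=0x1c R3=0x40 R4=0xb0 R5=0xd8  N=1 Z=0
after  3: R0=0x23 R1=0xf0 R2=0x1c R3=0x40 R4=0xd0 R5=0xd8  N=1 Z=0
after  4: R0=0x23 R1=0x18 R2=0x1c R3=0x40 R4=0xd0 R5=0xd8  N=0 Z=0
-- IRQ taken; context saved, return-PC = 5 --

K = 4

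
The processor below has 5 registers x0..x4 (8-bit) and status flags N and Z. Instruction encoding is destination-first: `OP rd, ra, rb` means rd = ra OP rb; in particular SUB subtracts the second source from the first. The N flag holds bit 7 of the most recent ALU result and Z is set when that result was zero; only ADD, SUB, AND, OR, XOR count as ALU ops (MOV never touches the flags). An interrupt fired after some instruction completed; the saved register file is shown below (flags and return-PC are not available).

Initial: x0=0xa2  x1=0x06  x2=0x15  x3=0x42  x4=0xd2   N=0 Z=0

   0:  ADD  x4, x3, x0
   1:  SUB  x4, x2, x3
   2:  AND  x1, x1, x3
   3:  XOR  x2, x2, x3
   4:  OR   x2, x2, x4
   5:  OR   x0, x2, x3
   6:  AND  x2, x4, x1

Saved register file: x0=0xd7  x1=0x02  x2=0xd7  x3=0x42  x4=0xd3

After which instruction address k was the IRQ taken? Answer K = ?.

after  0: x0=0xa2 x1=0x06 x2=0x15 x3=0x42 x4=0xe4  N=1 Z=0
after  1: x0=0xa2 x1=0x06 x2=0x15 x3=0x42 x4=0xd3  N=1 Z=0
after  2: x0=0xa2 x1=0x02 x2=0x15 x3=0x42 x4=0xd3  N=0 Z=0
after  3: x0=0xa2 x1=0x02 x2=0x57 x3=0x42 x4=0xd3  N=0 Z=0
after  4: x0=0xa2 x1=0x02 x2=0xd7 x3=0x42 x4=0xd3  N=1 Z=0
after  5: x0=0xd7 x1=0x02 x2=0xd7 x3=0x42 x4=0xd3  N=1 Z=0
-- IRQ taken; context saved, return-PC = 6 --

K = 5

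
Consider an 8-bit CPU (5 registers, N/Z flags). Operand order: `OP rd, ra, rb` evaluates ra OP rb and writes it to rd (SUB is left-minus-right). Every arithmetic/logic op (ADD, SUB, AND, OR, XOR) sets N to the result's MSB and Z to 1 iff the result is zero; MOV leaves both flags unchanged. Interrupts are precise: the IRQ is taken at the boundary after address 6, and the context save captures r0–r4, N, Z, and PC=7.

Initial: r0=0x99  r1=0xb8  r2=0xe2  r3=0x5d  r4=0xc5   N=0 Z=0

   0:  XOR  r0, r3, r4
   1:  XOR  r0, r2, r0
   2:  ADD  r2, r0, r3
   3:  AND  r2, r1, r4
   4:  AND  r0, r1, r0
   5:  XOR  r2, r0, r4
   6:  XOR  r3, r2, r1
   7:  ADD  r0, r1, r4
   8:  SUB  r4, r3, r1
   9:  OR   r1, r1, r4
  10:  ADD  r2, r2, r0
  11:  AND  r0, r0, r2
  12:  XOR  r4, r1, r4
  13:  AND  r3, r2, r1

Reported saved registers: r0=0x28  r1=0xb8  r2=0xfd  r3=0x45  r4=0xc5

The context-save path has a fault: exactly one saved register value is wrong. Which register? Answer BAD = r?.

after  0: r0=0x98 r1=0xb8 r2=0xe2 r3=0x5d r4=0xc5  N=1 Z=0
after  1: r0=0x7a r1=0xb8 r2=0xe2 r3=0x5d r4=0xc5  N=0 Z=0
after  2: r0=0x7a r1=0xb8 r2=0xd7 r3=0x5d r4=0xc5  N=1 Z=0
after  3: r0=0x7a r1=0xb8 r2=0x80 r3=0x5d r4=0xc5  N=1 Z=0
after  4: r0=0x38 r1=0xb8 r2=0x80 r3=0x5d r4=0xc5  N=0 Z=0
after  5: r0=0x38 r1=0xb8 r2=0xfd r3=0x5d r4=0xc5  N=1 Z=0
after  6: r0=0x38 r1=0xb8 r2=0xfd r3=0x45 r4=0xc5  N=0 Z=0
-- IRQ taken; context saved, return-PC = 7 --
mismatch: r0: reported 0x28 vs actual 0x38

BAD = r0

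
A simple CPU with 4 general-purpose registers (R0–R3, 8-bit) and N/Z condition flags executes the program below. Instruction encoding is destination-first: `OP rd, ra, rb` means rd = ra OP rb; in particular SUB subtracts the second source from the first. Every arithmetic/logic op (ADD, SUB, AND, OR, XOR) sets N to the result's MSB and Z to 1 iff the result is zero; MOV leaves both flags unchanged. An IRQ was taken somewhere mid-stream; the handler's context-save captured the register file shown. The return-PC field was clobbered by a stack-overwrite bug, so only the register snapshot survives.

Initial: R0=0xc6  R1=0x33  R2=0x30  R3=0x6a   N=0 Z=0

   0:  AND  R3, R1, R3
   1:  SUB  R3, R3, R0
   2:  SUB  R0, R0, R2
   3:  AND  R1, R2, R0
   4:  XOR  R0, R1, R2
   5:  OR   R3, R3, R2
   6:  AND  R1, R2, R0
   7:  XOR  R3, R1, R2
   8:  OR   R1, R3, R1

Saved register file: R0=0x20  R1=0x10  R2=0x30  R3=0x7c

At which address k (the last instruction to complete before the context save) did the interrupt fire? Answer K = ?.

K = 5

after  0: R0=0xc6 R1=0x33 R2=0x30 R3=0x22  N=0 Z=0
after  1: R0=0xc6 R1=0x33 R2=0x30 R3=0x5c  N=0 Z=0
after  2: R0=0x96 R1=0x33 R2=0x30 R3=0x5c  N=1 Z=0
after  3: R0=0x96 R1=0x10 R2=0x30 R3=0x5c  N=0 Z=0
after  4: R0=0x20 R1=0x10 R2=0x30 R3=0x5c  N=0 Z=0
after  5: R0=0x20 R1=0x10 R2=0x30 R3=0x7c  N=0 Z=0
-- IRQ taken; context saved, return-PC = 6 --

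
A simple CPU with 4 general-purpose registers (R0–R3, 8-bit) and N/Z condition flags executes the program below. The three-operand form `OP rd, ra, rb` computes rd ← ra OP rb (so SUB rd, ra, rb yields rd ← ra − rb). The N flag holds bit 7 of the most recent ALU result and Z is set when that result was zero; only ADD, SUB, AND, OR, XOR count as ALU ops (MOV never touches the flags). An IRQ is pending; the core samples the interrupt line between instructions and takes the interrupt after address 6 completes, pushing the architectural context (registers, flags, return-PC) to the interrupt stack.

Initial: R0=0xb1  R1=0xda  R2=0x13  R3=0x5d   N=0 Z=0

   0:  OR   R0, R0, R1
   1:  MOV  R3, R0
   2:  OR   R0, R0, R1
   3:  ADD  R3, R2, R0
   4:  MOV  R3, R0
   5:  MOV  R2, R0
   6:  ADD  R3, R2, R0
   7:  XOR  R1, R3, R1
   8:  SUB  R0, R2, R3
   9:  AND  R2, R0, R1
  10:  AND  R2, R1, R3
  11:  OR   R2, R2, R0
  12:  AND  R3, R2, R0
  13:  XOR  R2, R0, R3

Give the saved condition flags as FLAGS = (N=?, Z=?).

FLAGS = (N=1, Z=0)

after  0: R0=0xfb R1=0xda R2=0x13 R3=0x5d  N=1 Z=0
after  1: R0=0xfb R1=0xda R2=0x13 R3=0xfb  N=1 Z=0
after  2: R0=0xfb R1=0xda R2=0x13 R3=0xfb  N=1 Z=0
after  3: R0=0xfb R1=0xda R2=0x13 R3=0x0e  N=0 Z=0
after  4: R0=0xfb R1=0xda R2=0x13 R3=0xfb  N=0 Z=0
after  5: R0=0xfb R1=0xda R2=0xfb R3=0xfb  N=0 Z=0
after  6: R0=0xfb R1=0xda R2=0xfb R3=0xf6  N=1 Z=0
-- IRQ taken; context saved, return-PC = 7 --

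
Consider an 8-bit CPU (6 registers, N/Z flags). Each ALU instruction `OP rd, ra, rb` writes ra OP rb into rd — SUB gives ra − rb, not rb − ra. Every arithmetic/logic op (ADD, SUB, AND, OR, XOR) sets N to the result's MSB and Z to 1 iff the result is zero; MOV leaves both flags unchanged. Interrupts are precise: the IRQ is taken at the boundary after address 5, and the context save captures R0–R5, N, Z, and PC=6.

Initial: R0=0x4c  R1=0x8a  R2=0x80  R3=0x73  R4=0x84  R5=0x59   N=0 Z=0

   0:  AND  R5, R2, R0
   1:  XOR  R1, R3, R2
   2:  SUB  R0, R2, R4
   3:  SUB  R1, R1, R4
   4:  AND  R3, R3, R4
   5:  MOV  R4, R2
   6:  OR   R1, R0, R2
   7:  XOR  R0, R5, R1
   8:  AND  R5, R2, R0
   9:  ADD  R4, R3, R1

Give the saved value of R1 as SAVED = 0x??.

SAVED = 0x6f

after  0: R0=0x4c R1=0x8a R2=0x80 R3=0x73 R4=0x84 R5=0x00  N=0 Z=1
after  1: R0=0x4c R1=0xf3 R2=0x80 R3=0x73 R4=0x84 R5=0x00  N=1 Z=0
after  2: R0=0xfc R1=0xf3 R2=0x80 R3=0x73 R4=0x84 R5=0x00  N=1 Z=0
after  3: R0=0xfc R1=0x6f R2=0x80 R3=0x73 R4=0x84 R5=0x00  N=0 Z=0
after  4: R0=0xfc R1=0x6f R2=0x80 R3=0x00 R4=0x84 R5=0x00  N=0 Z=1
after  5: R0=0xfc R1=0x6f R2=0x80 R3=0x00 R4=0x80 R5=0x00  N=0 Z=1
-- IRQ taken; context saved, return-PC = 6 --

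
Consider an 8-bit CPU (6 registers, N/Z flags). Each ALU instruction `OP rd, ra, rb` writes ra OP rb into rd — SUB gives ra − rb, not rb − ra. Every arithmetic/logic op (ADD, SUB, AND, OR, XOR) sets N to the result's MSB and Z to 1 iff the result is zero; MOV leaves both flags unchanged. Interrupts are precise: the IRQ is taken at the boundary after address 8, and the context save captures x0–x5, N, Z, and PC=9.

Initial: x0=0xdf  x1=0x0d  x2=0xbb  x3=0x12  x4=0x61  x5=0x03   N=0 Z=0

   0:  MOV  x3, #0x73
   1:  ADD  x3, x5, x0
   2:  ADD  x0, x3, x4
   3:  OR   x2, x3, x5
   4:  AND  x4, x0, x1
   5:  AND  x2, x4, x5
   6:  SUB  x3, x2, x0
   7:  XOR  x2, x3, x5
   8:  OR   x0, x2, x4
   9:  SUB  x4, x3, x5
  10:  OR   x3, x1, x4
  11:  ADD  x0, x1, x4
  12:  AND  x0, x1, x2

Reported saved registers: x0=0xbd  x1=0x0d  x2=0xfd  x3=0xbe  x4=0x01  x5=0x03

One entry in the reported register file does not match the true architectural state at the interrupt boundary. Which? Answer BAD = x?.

after  0: x0=0xdf x1=0x0d x2=0xbb x3=0x73 x4=0x61 x5=0x03  N=0 Z=0
after  1: x0=0xdf x1=0x0d x2=0xbb x3=0xe2 x4=0x61 x5=0x03  N=1 Z=0
after  2: x0=0x43 x1=0x0d x2=0xbb x3=0xe2 x4=0x61 x5=0x03  N=0 Z=0
after  3: x0=0x43 x1=0x0d x2=0xe3 x3=0xe2 x4=0x61 x5=0x03  N=1 Z=0
after  4: x0=0x43 x1=0x0d x2=0xe3 x3=0xe2 x4=0x01 x5=0x03  N=0 Z=0
after  5: x0=0x43 x1=0x0d x2=0x01 x3=0xe2 x4=0x01 x5=0x03  N=0 Z=0
after  6: x0=0x43 x1=0x0d x2=0x01 x3=0xbe x4=0x01 x5=0x03  N=1 Z=0
after  7: x0=0x43 x1=0x0d x2=0xbd x3=0xbe x4=0x01 x5=0x03  N=1 Z=0
after  8: x0=0xbd x1=0x0d x2=0xbd x3=0xbe x4=0x01 x5=0x03  N=1 Z=0
-- IRQ taken; context saved, return-PC = 9 --
mismatch: x2: reported 0xfd vs actual 0xbd

BAD = x2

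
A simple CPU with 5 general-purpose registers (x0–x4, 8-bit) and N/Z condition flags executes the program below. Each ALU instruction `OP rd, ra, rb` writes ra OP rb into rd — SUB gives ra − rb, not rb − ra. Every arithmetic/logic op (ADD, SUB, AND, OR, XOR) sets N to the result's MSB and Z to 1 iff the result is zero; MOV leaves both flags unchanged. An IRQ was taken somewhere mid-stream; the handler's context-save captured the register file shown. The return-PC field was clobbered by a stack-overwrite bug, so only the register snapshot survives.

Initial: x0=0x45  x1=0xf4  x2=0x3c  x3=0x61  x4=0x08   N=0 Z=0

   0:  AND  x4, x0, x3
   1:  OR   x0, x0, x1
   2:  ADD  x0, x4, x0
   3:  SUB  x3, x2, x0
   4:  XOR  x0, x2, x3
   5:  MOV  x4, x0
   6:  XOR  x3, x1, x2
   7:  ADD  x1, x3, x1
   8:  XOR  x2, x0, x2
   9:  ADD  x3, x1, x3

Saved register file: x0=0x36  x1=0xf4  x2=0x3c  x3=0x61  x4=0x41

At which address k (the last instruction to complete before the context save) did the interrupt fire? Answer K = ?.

after  0: x0=0x45 x1=0xf4 x2=0x3c x3=0x61 x4=0x41  N=0 Z=0
after  1: x0=0xf5 x1=0xf4 x2=0x3c x3=0x61 x4=0x41  N=1 Z=0
after  2: x0=0x36 x1=0xf4 x2=0x3c x3=0x61 x4=0x41  N=0 Z=0
-- IRQ taken; context saved, return-PC = 3 --

K = 2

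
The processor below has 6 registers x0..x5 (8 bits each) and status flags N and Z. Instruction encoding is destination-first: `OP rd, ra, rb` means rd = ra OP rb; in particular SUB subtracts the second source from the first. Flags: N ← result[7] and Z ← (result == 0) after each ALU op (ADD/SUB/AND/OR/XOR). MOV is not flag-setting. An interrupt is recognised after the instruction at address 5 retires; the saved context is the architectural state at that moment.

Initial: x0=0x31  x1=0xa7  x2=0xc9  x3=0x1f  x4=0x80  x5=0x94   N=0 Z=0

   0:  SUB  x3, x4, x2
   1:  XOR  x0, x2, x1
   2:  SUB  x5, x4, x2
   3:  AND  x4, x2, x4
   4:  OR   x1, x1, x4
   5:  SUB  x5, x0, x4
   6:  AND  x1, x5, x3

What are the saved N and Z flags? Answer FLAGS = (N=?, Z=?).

FLAGS = (N=1, Z=0)

after  0: x0=0x31 x1=0xa7 x2=0xc9 x3=0xb7 x4=0x80 x5=0x94  N=1 Z=0
after  1: x0=0x6e x1=0xa7 x2=0xc9 x3=0xb7 x4=0x80 x5=0x94  N=0 Z=0
after  2: x0=0x6e x1=0xa7 x2=0xc9 x3=0xb7 x4=0x80 x5=0xb7  N=1 Z=0
after  3: x0=0x6e x1=0xa7 x2=0xc9 x3=0xb7 x4=0x80 x5=0xb7  N=1 Z=0
after  4: x0=0x6e x1=0xa7 x2=0xc9 x3=0xb7 x4=0x80 x5=0xb7  N=1 Z=0
after  5: x0=0x6e x1=0xa7 x2=0xc9 x3=0xb7 x4=0x80 x5=0xee  N=1 Z=0
-- IRQ taken; context saved, return-PC = 6 --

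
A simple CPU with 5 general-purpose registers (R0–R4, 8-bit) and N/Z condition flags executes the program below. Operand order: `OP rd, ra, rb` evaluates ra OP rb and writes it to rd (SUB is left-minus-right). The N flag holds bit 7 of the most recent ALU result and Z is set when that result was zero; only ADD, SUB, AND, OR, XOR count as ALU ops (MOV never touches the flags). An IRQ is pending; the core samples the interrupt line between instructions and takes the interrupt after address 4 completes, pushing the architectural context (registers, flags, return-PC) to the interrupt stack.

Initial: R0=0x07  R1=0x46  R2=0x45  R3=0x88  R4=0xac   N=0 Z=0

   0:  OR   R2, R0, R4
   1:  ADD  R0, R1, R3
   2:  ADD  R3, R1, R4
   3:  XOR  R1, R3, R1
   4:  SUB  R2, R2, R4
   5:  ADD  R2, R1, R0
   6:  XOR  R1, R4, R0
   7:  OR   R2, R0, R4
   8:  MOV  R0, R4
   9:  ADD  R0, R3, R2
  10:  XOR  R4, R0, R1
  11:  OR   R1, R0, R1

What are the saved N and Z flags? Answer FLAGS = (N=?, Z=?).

FLAGS = (N=0, Z=0)

after  0: R0=0x07 R1=0x46 R2=0xaf R3=0x88 R4=0xac  N=1 Z=0
after  1: R0=0xce R1=0x46 R2=0xaf R3=0x88 R4=0xac  N=1 Z=0
after  2: R0=0xce R1=0x46 R2=0xaf R3=0xf2 R4=0xac  N=1 Z=0
after  3: R0=0xce R1=0xb4 R2=0xaf R3=0xf2 R4=0xac  N=1 Z=0
after  4: R0=0xce R1=0xb4 R2=0x03 R3=0xf2 R4=0xac  N=0 Z=0
-- IRQ taken; context saved, return-PC = 5 --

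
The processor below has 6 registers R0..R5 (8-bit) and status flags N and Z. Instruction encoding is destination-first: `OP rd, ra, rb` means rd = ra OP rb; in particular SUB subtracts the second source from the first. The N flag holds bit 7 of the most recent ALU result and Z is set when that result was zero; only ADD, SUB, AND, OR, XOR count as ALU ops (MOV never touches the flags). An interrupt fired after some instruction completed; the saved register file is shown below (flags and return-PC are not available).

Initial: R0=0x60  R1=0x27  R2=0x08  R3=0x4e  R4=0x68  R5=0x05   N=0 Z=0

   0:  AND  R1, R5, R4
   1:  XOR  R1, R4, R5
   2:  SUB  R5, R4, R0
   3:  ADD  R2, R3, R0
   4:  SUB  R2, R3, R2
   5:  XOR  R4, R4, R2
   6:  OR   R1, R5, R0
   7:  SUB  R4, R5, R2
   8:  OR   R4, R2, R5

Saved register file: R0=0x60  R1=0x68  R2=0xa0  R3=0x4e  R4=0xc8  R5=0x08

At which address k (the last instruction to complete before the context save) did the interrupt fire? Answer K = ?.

K = 6

after  0: R0=0x60 R1=0x00 R2=0x08 R3=0x4e R4=0x68 R5=0x05  N=0 Z=1
after  1: R0=0x60 R1=0x6d R2=0x08 R3=0x4e R4=0x68 R5=0x05  N=0 Z=0
after  2: R0=0x60 R1=0x6d R2=0x08 R3=0x4e R4=0x68 R5=0x08  N=0 Z=0
after  3: R0=0x60 R1=0x6d R2=0xae R3=0x4e R4=0x68 R5=0x08  N=1 Z=0
after  4: R0=0x60 R1=0x6d R2=0xa0 R3=0x4e R4=0x68 R5=0x08  N=1 Z=0
after  5: R0=0x60 R1=0x6d R2=0xa0 R3=0x4e R4=0xc8 R5=0x08  N=1 Z=0
after  6: R0=0x60 R1=0x68 R2=0xa0 R3=0x4e R4=0xc8 R5=0x08  N=0 Z=0
-- IRQ taken; context saved, return-PC = 7 --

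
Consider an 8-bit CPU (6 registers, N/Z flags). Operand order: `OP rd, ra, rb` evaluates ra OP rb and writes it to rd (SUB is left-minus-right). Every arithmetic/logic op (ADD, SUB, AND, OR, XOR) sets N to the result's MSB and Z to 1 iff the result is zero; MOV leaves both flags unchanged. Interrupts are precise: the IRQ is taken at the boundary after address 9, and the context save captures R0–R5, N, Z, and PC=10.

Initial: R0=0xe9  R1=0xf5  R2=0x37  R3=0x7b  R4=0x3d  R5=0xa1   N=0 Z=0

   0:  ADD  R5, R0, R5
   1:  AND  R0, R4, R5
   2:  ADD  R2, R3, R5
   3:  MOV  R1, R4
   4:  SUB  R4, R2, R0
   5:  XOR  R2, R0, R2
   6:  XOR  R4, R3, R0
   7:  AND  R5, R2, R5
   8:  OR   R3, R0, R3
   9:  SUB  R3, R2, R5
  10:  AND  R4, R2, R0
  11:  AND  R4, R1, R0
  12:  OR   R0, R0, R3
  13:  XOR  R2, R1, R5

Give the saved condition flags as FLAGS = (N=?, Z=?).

FLAGS = (N=0, Z=0)

after  0: R0=0xe9 R1=0xf5 R2=0x37 R3=0x7b R4=0x3d R5=0x8a  N=1 Z=0
after  1: R0=0x08 R1=0xf5 R2=0x37 R3=0x7b R4=0x3d R5=0x8a  N=0 Z=0
after  2: R0=0x08 R1=0xf5 R2=0x05 R3=0x7b R4=0x3d R5=0x8a  N=0 Z=0
after  3: R0=0x08 R1=0x3d R2=0x05 R3=0x7b R4=0x3d R5=0x8a  N=0 Z=0
after  4: R0=0x08 R1=0x3d R2=0x05 R3=0x7b R4=0xfd R5=0x8a  N=1 Z=0
after  5: R0=0x08 R1=0x3d R2=0x0d R3=0x7b R4=0xfd R5=0x8a  N=0 Z=0
after  6: R0=0x08 R1=0x3d R2=0x0d R3=0x7b R4=0x73 R5=0x8a  N=0 Z=0
after  7: R0=0x08 R1=0x3d R2=0x0d R3=0x7b R4=0x73 R5=0x08  N=0 Z=0
after  8: R0=0x08 R1=0x3d R2=0x0d R3=0x7b R4=0x73 R5=0x08  N=0 Z=0
after  9: R0=0x08 R1=0x3d R2=0x0d R3=0x05 R4=0x73 R5=0x08  N=0 Z=0
-- IRQ taken; context saved, return-PC = 10 --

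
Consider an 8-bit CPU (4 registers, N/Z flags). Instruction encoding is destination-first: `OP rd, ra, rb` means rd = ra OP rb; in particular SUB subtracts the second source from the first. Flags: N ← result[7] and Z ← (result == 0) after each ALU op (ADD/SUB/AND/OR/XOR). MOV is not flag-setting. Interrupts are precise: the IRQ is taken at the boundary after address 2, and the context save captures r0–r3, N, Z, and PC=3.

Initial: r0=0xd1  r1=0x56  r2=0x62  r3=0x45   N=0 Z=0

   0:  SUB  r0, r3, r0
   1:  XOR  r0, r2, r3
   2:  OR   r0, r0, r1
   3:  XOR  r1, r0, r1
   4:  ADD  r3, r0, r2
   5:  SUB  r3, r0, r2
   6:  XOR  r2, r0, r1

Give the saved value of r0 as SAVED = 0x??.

after  0: r0=0x74 r1=0x56 r2=0x62 r3=0x45  N=0 Z=0
after  1: r0=0x27 r1=0x56 r2=0x62 r3=0x45  N=0 Z=0
after  2: r0=0x77 r1=0x56 r2=0x62 r3=0x45  N=0 Z=0
-- IRQ taken; context saved, return-PC = 3 --

SAVED = 0x77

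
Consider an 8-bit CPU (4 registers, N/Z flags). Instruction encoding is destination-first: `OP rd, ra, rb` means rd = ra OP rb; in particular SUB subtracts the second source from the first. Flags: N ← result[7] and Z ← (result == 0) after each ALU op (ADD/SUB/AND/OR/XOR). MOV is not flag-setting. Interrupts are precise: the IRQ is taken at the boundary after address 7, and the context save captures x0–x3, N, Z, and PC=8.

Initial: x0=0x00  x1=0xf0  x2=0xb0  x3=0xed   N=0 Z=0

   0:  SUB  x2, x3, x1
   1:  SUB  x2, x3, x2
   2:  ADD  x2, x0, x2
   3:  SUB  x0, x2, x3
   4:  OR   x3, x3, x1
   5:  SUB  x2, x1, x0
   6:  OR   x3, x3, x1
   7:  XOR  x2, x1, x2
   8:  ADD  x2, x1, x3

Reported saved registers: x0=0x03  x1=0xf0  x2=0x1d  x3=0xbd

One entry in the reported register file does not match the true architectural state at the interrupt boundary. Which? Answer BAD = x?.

BAD = x3

after  0: x0=0x00 x1=0xf0 x2=0xfd x3=0xed  N=1 Z=0
after  1: x0=0x00 x1=0xf0 x2=0xf0 x3=0xed  N=1 Z=0
after  2: x0=0x00 x1=0xf0 x2=0xf0 x3=0xed  N=1 Z=0
after  3: x0=0x03 x1=0xf0 x2=0xf0 x3=0xed  N=0 Z=0
after  4: x0=0x03 x1=0xf0 x2=0xf0 x3=0xfd  N=1 Z=0
after  5: x0=0x03 x1=0xf0 x2=0xed x3=0xfd  N=1 Z=0
after  6: x0=0x03 x1=0xf0 x2=0xed x3=0xfd  N=1 Z=0
after  7: x0=0x03 x1=0xf0 x2=0x1d x3=0xfd  N=0 Z=0
-- IRQ taken; context saved, return-PC = 8 --
mismatch: x3: reported 0xbd vs actual 0xfd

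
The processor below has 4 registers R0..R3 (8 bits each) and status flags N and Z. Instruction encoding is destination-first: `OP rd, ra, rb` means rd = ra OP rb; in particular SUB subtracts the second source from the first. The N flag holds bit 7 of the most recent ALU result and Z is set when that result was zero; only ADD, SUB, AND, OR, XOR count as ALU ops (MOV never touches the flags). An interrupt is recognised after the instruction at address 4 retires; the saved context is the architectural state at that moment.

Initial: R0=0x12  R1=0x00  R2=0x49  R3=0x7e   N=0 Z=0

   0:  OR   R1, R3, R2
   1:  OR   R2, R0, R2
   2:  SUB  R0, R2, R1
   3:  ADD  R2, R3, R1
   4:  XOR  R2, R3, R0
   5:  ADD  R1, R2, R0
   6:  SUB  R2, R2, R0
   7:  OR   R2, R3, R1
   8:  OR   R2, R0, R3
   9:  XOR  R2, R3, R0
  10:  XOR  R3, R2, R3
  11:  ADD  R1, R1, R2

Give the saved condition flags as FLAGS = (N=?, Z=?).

after  0: R0=0x12 R1=0x7f R2=0x49 R3=0x7e  N=0 Z=0
after  1: R0=0x12 R1=0x7f R2=0x5b R3=0x7e  N=0 Z=0
after  2: R0=0xdc R1=0x7f R2=0x5b R3=0x7e  N=1 Z=0
after  3: R0=0xdc R1=0x7f R2=0xfd R3=0x7e  N=1 Z=0
after  4: R0=0xdc R1=0x7f R2=0xa2 R3=0x7e  N=1 Z=0
-- IRQ taken; context saved, return-PC = 5 --

FLAGS = (N=1, Z=0)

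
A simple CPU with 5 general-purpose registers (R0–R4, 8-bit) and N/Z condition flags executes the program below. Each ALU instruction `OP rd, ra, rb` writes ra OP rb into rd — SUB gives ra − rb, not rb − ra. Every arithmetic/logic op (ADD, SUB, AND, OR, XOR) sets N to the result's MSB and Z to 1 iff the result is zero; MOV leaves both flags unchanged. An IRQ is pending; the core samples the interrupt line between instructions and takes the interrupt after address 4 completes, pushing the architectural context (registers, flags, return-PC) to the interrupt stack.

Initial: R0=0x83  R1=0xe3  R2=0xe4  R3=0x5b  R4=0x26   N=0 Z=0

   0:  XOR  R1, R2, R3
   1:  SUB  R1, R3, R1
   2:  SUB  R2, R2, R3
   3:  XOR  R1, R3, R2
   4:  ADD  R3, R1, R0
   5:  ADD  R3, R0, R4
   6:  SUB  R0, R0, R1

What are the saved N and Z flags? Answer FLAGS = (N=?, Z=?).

after  0: R0=0x83 R1=0xbf R2=0xe4 R3=0x5b R4=0x26  N=1 Z=0
after  1: R0=0x83 R1=0x9c R2=0xe4 R3=0x5b R4=0x26  N=1 Z=0
after  2: R0=0x83 R1=0x9c R2=0x89 R3=0x5b R4=0x26  N=1 Z=0
after  3: R0=0x83 R1=0xd2 R2=0x89 R3=0x5b R4=0x26  N=1 Z=0
after  4: R0=0x83 R1=0xd2 R2=0x89 R3=0x55 R4=0x26  N=0 Z=0
-- IRQ taken; context saved, return-PC = 5 --

FLAGS = (N=0, Z=0)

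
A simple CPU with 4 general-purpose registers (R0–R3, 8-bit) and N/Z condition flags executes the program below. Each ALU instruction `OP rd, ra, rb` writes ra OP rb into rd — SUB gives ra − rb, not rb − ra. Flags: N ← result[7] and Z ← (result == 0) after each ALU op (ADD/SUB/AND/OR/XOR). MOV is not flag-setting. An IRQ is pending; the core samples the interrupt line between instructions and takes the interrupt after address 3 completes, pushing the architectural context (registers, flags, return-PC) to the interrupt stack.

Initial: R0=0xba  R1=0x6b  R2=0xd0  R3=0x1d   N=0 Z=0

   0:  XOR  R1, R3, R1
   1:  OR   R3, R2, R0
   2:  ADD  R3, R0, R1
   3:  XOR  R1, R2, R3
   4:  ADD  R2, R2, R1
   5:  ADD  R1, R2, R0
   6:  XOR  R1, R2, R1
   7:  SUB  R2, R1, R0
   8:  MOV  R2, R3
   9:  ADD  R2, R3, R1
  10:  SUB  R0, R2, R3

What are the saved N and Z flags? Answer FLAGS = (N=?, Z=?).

FLAGS = (N=1, Z=0)

after  0: R0=0xba R1=0x76 R2=0xd0 R3=0x1d  N=0 Z=0
after  1: R0=0xba R1=0x76 R2=0xd0 R3=0xfa  N=1 Z=0
after  2: R0=0xba R1=0x76 R2=0xd0 R3=0x30  N=0 Z=0
after  3: R0=0xba R1=0xe0 R2=0xd0 R3=0x30  N=1 Z=0
-- IRQ taken; context saved, return-PC = 4 --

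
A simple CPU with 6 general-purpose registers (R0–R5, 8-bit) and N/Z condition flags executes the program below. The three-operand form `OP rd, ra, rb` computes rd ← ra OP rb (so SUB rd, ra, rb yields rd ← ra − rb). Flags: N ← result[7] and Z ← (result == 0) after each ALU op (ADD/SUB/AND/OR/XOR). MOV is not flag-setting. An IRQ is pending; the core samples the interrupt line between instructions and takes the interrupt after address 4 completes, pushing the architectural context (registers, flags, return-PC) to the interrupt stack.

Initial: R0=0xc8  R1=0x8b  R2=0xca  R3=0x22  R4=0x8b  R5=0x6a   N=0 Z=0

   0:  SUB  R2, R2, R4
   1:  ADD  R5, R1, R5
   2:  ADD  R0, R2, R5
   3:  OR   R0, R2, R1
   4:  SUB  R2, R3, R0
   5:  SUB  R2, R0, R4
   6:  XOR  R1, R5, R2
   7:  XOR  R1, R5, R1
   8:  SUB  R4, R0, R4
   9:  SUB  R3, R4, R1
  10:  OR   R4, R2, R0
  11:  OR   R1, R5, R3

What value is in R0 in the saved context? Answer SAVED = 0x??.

after  0: R0=0xc8 R1=0x8b R2=0x3f R3=0x22 R4=0x8b R5=0x6a  N=0 Z=0
after  1: R0=0xc8 R1=0x8b R2=0x3f R3=0x22 R4=0x8b R5=0xf5  N=1 Z=0
after  2: R0=0x34 R1=0x8b R2=0x3f R3=0x22 R4=0x8b R5=0xf5  N=0 Z=0
after  3: R0=0xbf R1=0x8b R2=0x3f R3=0x22 R4=0x8b R5=0xf5  N=1 Z=0
after  4: R0=0xbf R1=0x8b R2=0x63 R3=0x22 R4=0x8b R5=0xf5  N=0 Z=0
-- IRQ taken; context saved, return-PC = 5 --

SAVED = 0xbf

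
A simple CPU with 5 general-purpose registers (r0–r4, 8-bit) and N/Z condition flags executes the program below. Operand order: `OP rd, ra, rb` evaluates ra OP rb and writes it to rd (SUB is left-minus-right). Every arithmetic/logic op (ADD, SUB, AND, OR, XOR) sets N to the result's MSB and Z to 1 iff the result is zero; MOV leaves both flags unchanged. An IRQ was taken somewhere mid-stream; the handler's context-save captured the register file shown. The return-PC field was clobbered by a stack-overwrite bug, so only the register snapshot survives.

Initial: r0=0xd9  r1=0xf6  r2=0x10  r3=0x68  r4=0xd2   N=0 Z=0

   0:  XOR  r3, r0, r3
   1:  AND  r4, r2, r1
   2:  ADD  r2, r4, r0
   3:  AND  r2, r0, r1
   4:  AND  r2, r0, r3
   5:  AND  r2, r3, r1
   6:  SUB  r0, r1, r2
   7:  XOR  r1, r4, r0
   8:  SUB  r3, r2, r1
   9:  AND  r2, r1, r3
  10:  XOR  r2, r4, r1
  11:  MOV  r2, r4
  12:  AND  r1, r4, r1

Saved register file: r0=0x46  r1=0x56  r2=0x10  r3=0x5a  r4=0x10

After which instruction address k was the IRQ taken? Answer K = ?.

after  0: r0=0xd9 r1=0xf6 r2=0x10 r3=0xb1 r4=0xd2  N=1 Z=0
after  1: r0=0xd9 r1=0xf6 r2=0x10 r3=0xb1 r4=0x10  N=0 Z=0
after  2: r0=0xd9 r1=0xf6 r2=0xe9 r3=0xb1 r4=0x10  N=1 Z=0
after  3: r0=0xd9 r1=0xf6 r2=0xd0 r3=0xb1 r4=0x10  N=1 Z=0
after  4: r0=0xd9 r1=0xf6 r2=0x91 r3=0xb1 r4=0x10  N=1 Z=0
after  5: r0=0xd9 r1=0xf6 r2=0xb0 r3=0xb1 r4=0x10  N=1 Z=0
after  6: r0=0x46 r1=0xf6 r2=0xb0 r3=0xb1 r4=0x10  N=0 Z=0
after  7: r0=0x46 r1=0x56 r2=0xb0 r3=0xb1 r4=0x10  N=0 Z=0
after  8: r0=0x46 r1=0x56 r2=0xb0 r3=0x5a r4=0x10  N=0 Z=0
after  9: r0=0x46 r1=0x56 r2=0x52 r3=0x5a r4=0x10  N=0 Z=0
after 10: r0=0x46 r1=0x56 r2=0x46 r3=0x5a r4=0x10  N=0 Z=0
after 11: r0=0x46 r1=0x56 r2=0x10 r3=0x5a r4=0x10  N=0 Z=0
-- IRQ taken; context saved, return-PC = 12 --

K = 11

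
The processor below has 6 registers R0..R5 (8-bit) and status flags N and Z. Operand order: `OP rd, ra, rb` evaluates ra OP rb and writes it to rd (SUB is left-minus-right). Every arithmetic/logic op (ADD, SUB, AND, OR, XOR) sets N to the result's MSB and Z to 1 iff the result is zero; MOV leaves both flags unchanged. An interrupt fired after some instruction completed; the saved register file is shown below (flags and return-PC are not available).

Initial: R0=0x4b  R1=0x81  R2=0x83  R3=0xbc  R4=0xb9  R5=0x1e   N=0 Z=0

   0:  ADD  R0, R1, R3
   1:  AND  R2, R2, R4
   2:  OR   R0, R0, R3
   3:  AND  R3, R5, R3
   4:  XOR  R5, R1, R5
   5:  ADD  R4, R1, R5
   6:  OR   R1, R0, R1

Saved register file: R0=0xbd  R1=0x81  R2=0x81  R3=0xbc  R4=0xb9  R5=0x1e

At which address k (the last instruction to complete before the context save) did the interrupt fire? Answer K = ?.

after  0: R0=0x3d R1=0x81 R2=0x83 R3=0xbc R4=0xb9 R5=0x1e  N=0 Z=0
after  1: R0=0x3d R1=0x81 R2=0x81 R3=0xbc R4=0xb9 R5=0x1e  N=1 Z=0
after  2: R0=0xbd R1=0x81 R2=0x81 R3=0xbc R4=0xb9 R5=0x1e  N=1 Z=0
-- IRQ taken; context saved, return-PC = 3 --

K = 2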